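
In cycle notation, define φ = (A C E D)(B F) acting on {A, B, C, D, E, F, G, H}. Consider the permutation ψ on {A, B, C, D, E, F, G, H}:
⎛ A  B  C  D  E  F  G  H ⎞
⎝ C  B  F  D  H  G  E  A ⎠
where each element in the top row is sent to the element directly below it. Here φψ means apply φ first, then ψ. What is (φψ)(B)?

G

First apply φ: φ(B) = F, then ψ(F) = G. Thus (φψ)(B) = G.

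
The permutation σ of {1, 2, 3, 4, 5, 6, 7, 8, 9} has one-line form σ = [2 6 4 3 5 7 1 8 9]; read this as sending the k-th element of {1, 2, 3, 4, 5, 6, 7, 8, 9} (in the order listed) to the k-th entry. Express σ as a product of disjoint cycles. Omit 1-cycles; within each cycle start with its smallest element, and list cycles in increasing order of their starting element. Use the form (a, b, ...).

Start at 1 and follow images: 1 → 2 → 6 → 7 → 1, giving the cycle (1, 2, 6, 7).
Repeating from the next unused element and collecting all non-trivial cycles gives (1, 2, 6, 7)(3, 4).

(1, 2, 6, 7)(3, 4)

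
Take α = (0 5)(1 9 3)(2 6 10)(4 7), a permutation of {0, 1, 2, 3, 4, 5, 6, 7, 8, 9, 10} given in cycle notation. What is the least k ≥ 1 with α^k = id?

The cycle type of α is (3, 3, 2, 2, 1).
The order is lcm(3, 3, 2, 2) = 6.

6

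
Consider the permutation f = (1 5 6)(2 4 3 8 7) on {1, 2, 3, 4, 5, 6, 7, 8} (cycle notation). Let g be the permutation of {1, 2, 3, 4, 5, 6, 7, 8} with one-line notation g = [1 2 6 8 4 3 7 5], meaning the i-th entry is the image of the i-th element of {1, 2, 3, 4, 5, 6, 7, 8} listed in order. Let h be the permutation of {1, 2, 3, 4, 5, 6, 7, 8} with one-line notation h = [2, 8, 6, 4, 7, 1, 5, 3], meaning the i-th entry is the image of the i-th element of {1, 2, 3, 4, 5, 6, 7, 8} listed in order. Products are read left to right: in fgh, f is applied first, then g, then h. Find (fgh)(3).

Apply the permutations in order: f(3) = 8, then g(8) = 5, then h(5) = 7. So (fgh)(3) = 7.

7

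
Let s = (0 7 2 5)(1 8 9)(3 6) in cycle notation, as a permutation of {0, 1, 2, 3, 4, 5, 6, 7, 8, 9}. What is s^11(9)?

8

9 lies in the 3-cycle (1 8 9).
Powers repeat with period 3 on this cycle, and 11 mod 3 = 2, so s^11(9) = s^2(9).
Advancing 2 steps from 9: 9 → 1 → 8.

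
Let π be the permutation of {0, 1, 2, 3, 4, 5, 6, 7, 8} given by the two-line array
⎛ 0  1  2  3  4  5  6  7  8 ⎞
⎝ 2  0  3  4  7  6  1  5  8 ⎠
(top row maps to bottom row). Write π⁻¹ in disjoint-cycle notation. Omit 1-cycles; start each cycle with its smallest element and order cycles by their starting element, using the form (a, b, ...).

The cycle decomposition of π is (0, 2, 3, 4, 7, 5, 6, 1).
Reversing each cycle (and rotating so the smallest element leads) gives π⁻¹ = (0, 1, 6, 5, 7, 4, 3, 2).

(0, 1, 6, 5, 7, 4, 3, 2)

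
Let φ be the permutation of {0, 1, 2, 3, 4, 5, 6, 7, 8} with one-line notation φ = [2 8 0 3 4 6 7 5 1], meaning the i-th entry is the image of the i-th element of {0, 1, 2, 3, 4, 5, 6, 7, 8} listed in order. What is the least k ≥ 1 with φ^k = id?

The disjoint-cycle form of φ has cycle lengths 3, 2, 2, 1, 1.
The order of φ is the least common multiple of its cycle lengths: lcm(3, 2, 2) = 6.

6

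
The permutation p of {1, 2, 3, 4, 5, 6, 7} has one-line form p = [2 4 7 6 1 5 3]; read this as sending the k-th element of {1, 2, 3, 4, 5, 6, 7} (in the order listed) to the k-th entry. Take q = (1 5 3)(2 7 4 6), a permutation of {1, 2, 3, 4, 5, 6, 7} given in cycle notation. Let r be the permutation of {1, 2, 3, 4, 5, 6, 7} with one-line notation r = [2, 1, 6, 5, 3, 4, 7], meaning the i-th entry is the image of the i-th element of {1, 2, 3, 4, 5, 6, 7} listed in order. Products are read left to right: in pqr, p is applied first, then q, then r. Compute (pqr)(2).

4

Chase 2: p(2) = 4; q(4) = 6; r(6) = 4. Hence (pqr)(2) = 4.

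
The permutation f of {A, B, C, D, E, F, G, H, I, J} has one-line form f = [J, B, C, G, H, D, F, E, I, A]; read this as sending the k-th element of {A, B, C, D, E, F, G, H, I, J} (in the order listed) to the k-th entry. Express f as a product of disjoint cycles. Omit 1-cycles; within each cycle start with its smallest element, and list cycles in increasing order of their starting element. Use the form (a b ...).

(A J)(D G F)(E H)

Start at A and follow images: A → J → A, giving the cycle (A J).
Repeating from the next unused element and collecting all non-trivial cycles gives (A J)(D G F)(E H).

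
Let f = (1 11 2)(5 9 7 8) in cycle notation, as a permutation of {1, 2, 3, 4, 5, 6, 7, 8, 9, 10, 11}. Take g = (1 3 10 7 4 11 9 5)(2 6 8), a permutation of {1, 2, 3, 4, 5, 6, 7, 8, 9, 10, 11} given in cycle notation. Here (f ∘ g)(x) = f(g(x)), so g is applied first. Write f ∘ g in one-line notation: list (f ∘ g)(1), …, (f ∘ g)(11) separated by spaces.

3 6 10 2 11 5 4 1 9 8 7

Chase each element through g then f: 1 → 3 → 3; 2 → 6 → 6; 3 → 10 → 10; 4 → 11 → 2; 5 → 1 → 11; 6 → 8 → 5; 7 → 4 → 4; 8 → 2 → 1; 9 → 5 → 9; 10 → 7 → 8; 11 → 9 → 7.
So f ∘ g in one-line form is 3 6 10 2 11 5 4 1 9 8 7.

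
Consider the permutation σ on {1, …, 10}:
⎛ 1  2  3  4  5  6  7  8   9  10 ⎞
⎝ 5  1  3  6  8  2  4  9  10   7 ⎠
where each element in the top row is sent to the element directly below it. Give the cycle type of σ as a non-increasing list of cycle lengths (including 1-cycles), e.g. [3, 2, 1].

[9, 1]

The disjoint cycles are (1, 5, 8, 9, 10, 7, 4, 6, 2)(3), with lengths 9, 1 in non-increasing order.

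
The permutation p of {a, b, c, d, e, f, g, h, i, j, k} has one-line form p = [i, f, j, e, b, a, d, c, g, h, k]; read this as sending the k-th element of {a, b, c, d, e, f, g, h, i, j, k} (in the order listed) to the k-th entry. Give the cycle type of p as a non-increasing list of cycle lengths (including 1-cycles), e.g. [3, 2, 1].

[7, 3, 1]

The disjoint cycles are (a, i, g, d, e, b, f)(c, j, h)(k), with lengths 7, 3, 1 in non-increasing order.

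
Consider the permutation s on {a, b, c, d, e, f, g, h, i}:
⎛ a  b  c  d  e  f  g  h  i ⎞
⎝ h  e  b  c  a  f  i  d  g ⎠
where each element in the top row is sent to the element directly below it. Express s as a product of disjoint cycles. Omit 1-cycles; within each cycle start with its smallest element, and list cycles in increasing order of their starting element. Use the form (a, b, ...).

(a, h, d, c, b, e)(g, i)

From a: a → h → d → c → b → e → a, closing the cycle (a, h, d, c, b, e).
Continuing from each remaining unvisited element yields (a, h, d, c, b, e)(g, i).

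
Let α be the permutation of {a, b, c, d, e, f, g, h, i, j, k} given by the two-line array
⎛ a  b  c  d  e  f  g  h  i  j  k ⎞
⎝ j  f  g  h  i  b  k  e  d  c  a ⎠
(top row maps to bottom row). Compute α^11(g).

k

Tracing g → k → … returns to g after 5 steps, so g lies in a 5-cycle (a j c g k).
Since the cycle has length 5, α^11 acts on it the same as α^1 (11 mod 5 = 1).
Advancing 1 step from g: g → k.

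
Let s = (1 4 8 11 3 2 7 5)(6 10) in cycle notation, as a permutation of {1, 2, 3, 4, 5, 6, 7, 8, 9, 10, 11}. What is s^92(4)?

4 lies in the 8-cycle (1 4 8 11 3 2 7 5).
Powers repeat with period 8 on this cycle, and 92 mod 8 = 4, so s^92(4) = s^4(4).
Stepping 4 places around the cycle: 4 → 8 → 11 → 3 → 2.

2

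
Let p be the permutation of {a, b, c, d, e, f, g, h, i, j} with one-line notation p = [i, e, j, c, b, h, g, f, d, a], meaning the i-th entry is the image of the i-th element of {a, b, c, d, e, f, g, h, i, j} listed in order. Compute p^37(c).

Tracing c → j → … returns to c after 5 steps, so c lies in a 5-cycle (a i d c j).
Powers repeat with period 5 on this cycle, and 37 mod 5 = 2, so p^37(c) = p^2(c).
Stepping 2 places around the cycle: c → j → a.

a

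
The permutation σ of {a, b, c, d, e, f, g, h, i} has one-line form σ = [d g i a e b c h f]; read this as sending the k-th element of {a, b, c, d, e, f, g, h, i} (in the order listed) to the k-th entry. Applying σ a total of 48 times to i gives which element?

Tracing i → f → … returns to i after 5 steps, so i lies in a 5-cycle (b, g, c, i, f).
On a 5-cycle, σ^5 is the identity, so σ^48 = σ^3 there (48 ≡ 3 mod 5).
Advancing 3 steps from i: i → f → b → g.

g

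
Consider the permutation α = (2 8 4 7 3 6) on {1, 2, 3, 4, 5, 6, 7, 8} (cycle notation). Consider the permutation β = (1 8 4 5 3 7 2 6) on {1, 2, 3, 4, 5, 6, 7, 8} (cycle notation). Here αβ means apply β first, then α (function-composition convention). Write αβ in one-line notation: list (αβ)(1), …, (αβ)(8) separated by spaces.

Chase each element through β then α: 1 → 8 → 4; 2 → 6 → 2; 3 → 7 → 3; 4 → 5 → 5; 5 → 3 → 6; 6 → 1 → 1; 7 → 2 → 8; 8 → 4 → 7.
Collecting the images, αβ = [4 2 3 5 6 1 8 7].

4 2 3 5 6 1 8 7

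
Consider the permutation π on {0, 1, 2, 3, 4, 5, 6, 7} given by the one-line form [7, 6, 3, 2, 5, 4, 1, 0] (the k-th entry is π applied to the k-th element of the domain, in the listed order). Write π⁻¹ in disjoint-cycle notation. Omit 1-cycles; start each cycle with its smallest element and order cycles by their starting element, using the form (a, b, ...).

First write π in disjoint cycles: (0, 7)(1, 6)(2, 3)(4, 5).
Reversing each cycle (and rotating so the smallest element leads) gives π⁻¹ = (0, 7)(1, 6)(2, 3)(4, 5).

(0, 7)(1, 6)(2, 3)(4, 5)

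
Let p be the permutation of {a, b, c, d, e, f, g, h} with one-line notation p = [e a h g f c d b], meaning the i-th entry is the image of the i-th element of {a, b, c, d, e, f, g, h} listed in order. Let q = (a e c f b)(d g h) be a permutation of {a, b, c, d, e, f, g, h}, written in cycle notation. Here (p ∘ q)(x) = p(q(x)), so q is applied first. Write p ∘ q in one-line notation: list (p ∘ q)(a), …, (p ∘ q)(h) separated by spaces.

f e c d h a b g

Chase each element through q then p: a → e → f; b → a → e; c → f → c; d → g → d; e → c → h; f → b → a; g → h → b; h → d → g.
So p ∘ q in one-line form is f e c d h a b g.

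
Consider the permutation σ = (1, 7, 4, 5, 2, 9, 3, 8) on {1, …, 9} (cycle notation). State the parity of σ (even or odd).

odd

The cycle lengths are 8, 1.
A cycle is odd iff its length is even; σ has 1 even-length cycle, so sgn(σ) = (−1)^1 and σ is odd.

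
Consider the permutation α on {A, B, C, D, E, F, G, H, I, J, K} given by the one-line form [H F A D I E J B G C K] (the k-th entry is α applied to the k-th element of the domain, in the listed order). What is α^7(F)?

Tracing F → E → … returns to F after 9 steps, so F lies in a 9-cycle (A, H, B, F, E, I, G, J, C).
Advancing 7 steps from F: F → E → I → G → J → C → A → H.

H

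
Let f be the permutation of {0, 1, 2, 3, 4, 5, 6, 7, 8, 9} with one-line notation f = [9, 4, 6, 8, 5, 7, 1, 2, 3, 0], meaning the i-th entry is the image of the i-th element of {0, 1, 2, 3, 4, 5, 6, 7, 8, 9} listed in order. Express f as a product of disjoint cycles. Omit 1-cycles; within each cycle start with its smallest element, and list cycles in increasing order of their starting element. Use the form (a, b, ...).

From 0: 0 → 9 → 0, closing the cycle (0, 9).
Repeating from the next unused element and collecting all non-trivial cycles gives (0, 9)(1, 4, 5, 7, 2, 6)(3, 8).

(0, 9)(1, 4, 5, 7, 2, 6)(3, 8)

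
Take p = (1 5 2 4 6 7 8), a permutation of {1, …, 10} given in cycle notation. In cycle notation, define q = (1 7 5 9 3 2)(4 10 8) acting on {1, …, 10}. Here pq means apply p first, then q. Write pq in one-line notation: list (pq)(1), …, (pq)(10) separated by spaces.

Chase each element through p then q: 1 → 5 → 9; 2 → 4 → 10; 3 → 3 → 2; 4 → 6 → 6; 5 → 2 → 1; 6 → 7 → 5; 7 → 8 → 4; 8 → 1 → 7; 9 → 9 → 3; 10 → 10 → 8.
So pq in one-line form is 9 10 2 6 1 5 4 7 3 8.

9 10 2 6 1 5 4 7 3 8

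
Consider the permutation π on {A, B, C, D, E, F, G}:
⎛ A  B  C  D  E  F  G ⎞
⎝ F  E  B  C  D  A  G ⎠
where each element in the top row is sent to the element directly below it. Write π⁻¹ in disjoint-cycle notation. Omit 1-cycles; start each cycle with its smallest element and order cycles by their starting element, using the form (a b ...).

The cycle decomposition of π is (A F)(B E D C).
Reversing each cycle (and rotating so the smallest element leads) gives π⁻¹ = (A F)(B C D E).

(A F)(B C D E)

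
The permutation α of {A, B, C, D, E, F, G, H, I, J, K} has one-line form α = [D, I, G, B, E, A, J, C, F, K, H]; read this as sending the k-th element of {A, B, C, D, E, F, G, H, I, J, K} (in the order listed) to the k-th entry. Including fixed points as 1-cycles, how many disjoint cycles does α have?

3

The cycle decomposition is (A, D, B, I, F)(C, G, J, K, H)(E), which has 3 cycles (counting 1-cycles).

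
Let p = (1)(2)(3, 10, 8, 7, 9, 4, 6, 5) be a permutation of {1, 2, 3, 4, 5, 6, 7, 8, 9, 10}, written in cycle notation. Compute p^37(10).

10 lies in the 8-cycle (3, 10, 8, 7, 9, 4, 6, 5).
Powers repeat with period 8 on this cycle, and 37 mod 8 = 5, so p^37(10) = p^5(10).
Advancing 5 steps from 10: 10 → 8 → 7 → 9 → 4 → 6.

6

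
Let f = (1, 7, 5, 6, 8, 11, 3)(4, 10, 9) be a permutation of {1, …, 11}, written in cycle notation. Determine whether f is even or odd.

The cycle lengths are 7, 3, 1.
A cycle is odd iff its length is even; f has 0 even-length cycles, so sgn(f) = (−1)^0 and f is even.

even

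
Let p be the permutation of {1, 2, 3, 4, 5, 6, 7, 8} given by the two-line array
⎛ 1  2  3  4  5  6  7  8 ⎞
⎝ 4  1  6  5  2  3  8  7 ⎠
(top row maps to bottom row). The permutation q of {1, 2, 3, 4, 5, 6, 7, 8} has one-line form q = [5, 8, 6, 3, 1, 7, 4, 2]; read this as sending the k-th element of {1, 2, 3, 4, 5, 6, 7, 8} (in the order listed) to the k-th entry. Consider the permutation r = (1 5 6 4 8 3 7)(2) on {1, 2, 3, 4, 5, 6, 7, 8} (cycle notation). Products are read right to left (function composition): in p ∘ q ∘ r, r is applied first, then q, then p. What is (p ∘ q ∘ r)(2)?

Chase 2: r(2) = 2; q(2) = 8; p(8) = 7. Hence (p ∘ q ∘ r)(2) = 7.

7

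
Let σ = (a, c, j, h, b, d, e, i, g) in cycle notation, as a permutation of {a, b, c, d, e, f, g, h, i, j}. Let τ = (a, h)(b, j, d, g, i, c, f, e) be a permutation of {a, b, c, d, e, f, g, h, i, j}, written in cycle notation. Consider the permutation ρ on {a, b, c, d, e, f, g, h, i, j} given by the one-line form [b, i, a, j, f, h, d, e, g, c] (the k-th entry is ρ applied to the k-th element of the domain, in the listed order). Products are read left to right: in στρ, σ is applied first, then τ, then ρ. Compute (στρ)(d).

(στρ)(d) = ρ(τ(σ(d))). σ(d) = e, then τ(e) = b, then ρ(b) = i, so the result is i.

i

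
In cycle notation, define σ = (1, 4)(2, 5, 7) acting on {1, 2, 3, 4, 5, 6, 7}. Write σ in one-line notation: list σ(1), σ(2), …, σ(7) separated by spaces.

Each element maps to the next entry in its cycle (wrapping to the front): 1↦4, 2↦5, 3↦3, 4↦1, 5↦7, 6↦6, 7↦2.
So the one-line form is 4 5 3 1 7 6 2.

4 5 3 1 7 6 2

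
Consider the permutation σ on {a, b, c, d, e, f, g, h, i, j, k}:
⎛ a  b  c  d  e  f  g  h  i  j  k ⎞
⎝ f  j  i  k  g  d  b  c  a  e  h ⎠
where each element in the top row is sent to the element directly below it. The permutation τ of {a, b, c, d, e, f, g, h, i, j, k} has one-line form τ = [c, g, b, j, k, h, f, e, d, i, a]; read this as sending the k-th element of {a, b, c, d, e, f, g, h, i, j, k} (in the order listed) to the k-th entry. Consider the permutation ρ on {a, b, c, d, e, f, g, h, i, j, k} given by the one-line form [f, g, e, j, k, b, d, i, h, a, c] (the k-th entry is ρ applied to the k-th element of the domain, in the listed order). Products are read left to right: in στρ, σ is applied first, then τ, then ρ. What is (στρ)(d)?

Apply the permutations in order: σ(d) = k, then τ(k) = a, then ρ(a) = f. So (στρ)(d) = f.

f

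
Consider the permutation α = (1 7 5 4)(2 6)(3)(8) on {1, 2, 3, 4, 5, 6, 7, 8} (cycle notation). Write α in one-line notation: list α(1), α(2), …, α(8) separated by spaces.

Reading each image from the cycles: 1↦7, 2↦6, 3↦3, 4↦1, 5↦4, 6↦2, 7↦5, 8↦8.
Listing these in domain order gives 7 6 3 1 4 2 5 8.

7 6 3 1 4 2 5 8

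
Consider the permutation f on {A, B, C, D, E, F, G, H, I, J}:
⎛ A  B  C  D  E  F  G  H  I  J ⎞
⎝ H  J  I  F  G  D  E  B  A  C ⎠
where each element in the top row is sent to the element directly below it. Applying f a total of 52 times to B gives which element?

Tracing B → J → … returns to B after 6 steps, so B lies in a 6-cycle (A H B J C I).
Powers repeat with period 6 on this cycle, and 52 mod 6 = 4, so f^52(B) = f^4(B).
Stepping 4 places around the cycle: B → J → C → I → A.

A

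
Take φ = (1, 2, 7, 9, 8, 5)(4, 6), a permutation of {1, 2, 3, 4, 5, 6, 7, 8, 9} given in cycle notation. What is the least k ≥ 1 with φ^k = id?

The disjoint cycles have lengths 6, 2, 1.
The order is lcm(6, 2) = 6.

6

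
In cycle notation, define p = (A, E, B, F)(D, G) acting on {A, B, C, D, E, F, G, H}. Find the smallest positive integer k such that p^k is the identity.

The cycle type of p is (4, 2, 1, 1).
The order of p is the least common multiple of its cycle lengths: lcm(4, 2) = 4.

4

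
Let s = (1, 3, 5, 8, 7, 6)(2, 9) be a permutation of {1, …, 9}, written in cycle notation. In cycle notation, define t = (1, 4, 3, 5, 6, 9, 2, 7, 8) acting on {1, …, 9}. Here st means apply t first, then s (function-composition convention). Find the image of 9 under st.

t(9) = 2, then s(2) = 9; composing gives (st)(9) = 9.

9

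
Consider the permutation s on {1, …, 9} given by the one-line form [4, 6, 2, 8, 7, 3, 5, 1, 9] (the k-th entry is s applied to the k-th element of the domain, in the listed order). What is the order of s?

Writing s as disjoint cycles, the cycle lengths are 3, 3, 2, 1.
The order is lcm(3, 3, 2) = 6.

6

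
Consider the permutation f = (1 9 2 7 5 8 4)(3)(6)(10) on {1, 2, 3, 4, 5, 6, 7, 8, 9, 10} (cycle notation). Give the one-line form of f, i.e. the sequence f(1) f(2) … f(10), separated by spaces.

9 7 3 1 8 6 5 4 2 10

Each element maps to the next entry in its cycle (wrapping to the front): 1→9, 2→7, 3→3, 4→1, 5→8, 6→6, 7→5, 8→4, 9→2, 10→10.
So the one-line form is 9 7 3 1 8 6 5 4 2 10.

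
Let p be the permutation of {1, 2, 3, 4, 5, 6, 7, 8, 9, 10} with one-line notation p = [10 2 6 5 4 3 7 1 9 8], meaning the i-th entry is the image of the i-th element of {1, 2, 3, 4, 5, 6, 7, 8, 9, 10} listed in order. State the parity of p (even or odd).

even

In disjoint-cycle form the cycle lengths are 3, 2, 2, 1, 1, 1.
A cycle is odd iff its length is even; p has 2 even-length cycles, so sgn(p) = (−1)^2 and p is even.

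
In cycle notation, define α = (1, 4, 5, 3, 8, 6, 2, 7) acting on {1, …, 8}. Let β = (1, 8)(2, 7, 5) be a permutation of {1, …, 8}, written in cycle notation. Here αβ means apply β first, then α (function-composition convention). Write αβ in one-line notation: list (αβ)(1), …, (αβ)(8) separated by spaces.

(αβ)(x) = α(β(x)). Computing each image: α(β(1)) = α(8) = 6, α(β(2)) = α(7) = 1, α(β(3)) = α(3) = 8, α(β(4)) = α(4) = 5, α(β(5)) = α(2) = 7, α(β(6)) = α(6) = 2, α(β(7)) = α(5) = 3, α(β(8)) = α(1) = 4.
Hence αβ = [6 1 8 5 7 2 3 4].

6 1 8 5 7 2 3 4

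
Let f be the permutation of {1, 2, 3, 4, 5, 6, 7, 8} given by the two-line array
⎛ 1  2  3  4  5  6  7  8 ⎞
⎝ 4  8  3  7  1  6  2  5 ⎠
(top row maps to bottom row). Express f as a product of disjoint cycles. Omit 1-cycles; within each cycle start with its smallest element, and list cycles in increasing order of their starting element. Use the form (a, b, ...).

From 1: 1 → 4 → 7 → 2 → 8 → 5 → 1, closing the cycle (1, 4, 7, 2, 8, 5).
Continuing from each remaining unvisited element yields (1, 4, 7, 2, 8, 5).

(1, 4, 7, 2, 8, 5)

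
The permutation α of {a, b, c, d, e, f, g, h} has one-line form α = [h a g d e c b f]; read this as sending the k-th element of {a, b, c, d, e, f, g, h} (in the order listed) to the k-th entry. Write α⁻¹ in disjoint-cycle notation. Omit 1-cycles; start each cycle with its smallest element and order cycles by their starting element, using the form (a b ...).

(a b g c f h)

The cycle decomposition of α is (a h f c g b).
The inverse reverses every cycle; in canonical form, α⁻¹ = (a b g c f h).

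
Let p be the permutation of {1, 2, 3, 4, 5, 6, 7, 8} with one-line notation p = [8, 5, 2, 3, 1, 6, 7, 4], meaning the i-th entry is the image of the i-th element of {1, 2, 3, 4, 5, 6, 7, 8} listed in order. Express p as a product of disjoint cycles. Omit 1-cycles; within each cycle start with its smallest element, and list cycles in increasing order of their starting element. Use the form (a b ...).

(1 8 4 3 2 5)

From 1: 1 → 8 → 4 → 3 → 2 → 5 → 1, closing the cycle (1 8 4 3 2 5).
Repeating from the next unused element and collecting all non-trivial cycles gives (1 8 4 3 2 5).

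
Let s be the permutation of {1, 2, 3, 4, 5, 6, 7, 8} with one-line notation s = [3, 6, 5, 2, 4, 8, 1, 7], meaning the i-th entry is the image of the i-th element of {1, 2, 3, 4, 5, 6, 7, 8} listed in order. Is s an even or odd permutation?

odd

In disjoint-cycle form the cycle lengths are 8.
A cycle of length ℓ contributes ℓ−1 transpositions, so s is a product of 7 transpositions — odd.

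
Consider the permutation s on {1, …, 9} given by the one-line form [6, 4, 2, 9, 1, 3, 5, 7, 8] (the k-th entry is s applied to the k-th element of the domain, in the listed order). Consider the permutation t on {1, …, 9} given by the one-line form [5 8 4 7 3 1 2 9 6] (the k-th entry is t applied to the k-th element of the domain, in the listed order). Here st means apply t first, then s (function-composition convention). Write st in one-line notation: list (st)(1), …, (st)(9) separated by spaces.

1 7 9 5 2 6 4 8 3

(st)(x) = s(t(x)). Computing each image: s(t(1)) = s(5) = 1, s(t(2)) = s(8) = 7, s(t(3)) = s(4) = 9, s(t(4)) = s(7) = 5, s(t(5)) = s(3) = 2, s(t(6)) = s(1) = 6, s(t(7)) = s(2) = 4, s(t(8)) = s(9) = 8, s(t(9)) = s(6) = 3.
Hence st = [1 7 9 5 2 6 4 8 3].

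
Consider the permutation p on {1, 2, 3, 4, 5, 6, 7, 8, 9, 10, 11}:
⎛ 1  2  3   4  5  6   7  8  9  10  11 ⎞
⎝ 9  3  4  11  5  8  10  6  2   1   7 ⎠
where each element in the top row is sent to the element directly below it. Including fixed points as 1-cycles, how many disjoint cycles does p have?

3

The cycle decomposition is (1, 9, 2, 3, 4, 11, 7, 10)(5)(6, 8), which has 3 cycles (counting 1-cycles).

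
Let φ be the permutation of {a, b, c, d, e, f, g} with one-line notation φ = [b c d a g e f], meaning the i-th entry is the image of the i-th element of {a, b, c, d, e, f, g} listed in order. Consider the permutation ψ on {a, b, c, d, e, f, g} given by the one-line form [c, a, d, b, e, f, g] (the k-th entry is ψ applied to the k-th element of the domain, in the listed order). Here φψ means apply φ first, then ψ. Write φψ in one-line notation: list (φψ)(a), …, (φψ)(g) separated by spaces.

(φψ)(x) = ψ(φ(x)). Computing each image: ψ(φ(a)) = ψ(b) = a, ψ(φ(b)) = ψ(c) = d, ψ(φ(c)) = ψ(d) = b, ψ(φ(d)) = ψ(a) = c, ψ(φ(e)) = ψ(g) = g, ψ(φ(f)) = ψ(e) = e, ψ(φ(g)) = ψ(f) = f.
Hence φψ = [a d b c g e f].

a d b c g e f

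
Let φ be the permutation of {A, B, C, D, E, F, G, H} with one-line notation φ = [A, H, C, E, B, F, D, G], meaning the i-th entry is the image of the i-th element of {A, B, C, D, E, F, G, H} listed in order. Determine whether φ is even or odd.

even

In disjoint-cycle form the cycle lengths are 5, 1, 1, 1.
A cycle is odd iff its length is even; φ has 0 even-length cycles, so sgn(φ) = (−1)^0 and φ is even.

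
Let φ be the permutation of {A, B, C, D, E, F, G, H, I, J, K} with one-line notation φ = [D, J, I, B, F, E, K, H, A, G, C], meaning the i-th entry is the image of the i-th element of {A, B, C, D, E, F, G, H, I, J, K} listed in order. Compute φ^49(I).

A

Tracing I → A → … returns to I after 8 steps, so I lies in an 8-cycle (A D B J G K C I).
Powers repeat with period 8 on this cycle, and 49 mod 8 = 1, so φ^49(I) = φ^1(I).
Stepping 1 place around the cycle: I → A.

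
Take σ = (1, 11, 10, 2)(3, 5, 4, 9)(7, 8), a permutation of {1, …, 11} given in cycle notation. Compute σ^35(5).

3

5 lies in the 4-cycle (3, 5, 4, 9).
Since the cycle has length 4, σ^35 acts on it the same as σ^3 (35 mod 4 = 3).
Advancing 3 steps from 5: 5 → 4 → 9 → 3.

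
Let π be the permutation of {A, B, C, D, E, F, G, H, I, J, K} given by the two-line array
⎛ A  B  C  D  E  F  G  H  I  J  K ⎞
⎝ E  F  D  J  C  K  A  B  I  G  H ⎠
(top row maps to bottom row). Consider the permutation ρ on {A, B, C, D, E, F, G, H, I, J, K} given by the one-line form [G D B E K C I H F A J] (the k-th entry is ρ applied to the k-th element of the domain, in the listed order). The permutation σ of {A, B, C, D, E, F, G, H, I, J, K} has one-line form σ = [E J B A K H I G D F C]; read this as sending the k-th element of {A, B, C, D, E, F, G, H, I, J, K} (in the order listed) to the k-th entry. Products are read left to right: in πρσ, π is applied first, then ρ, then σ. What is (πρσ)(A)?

C

Apply the permutations in order: π(A) = E, then ρ(E) = K, then σ(K) = C. So (πρσ)(A) = C.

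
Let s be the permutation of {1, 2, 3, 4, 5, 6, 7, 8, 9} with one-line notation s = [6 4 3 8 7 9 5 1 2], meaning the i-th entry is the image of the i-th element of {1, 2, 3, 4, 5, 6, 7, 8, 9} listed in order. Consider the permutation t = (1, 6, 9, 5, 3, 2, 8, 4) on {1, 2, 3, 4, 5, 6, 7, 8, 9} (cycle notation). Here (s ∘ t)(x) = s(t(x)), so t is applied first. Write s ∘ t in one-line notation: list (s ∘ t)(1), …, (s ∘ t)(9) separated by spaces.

9 1 4 6 3 2 5 8 7

(s ∘ t)(x) = s(t(x)). Computing each image: s(t(1)) = s(6) = 9, s(t(2)) = s(8) = 1, s(t(3)) = s(2) = 4, s(t(4)) = s(1) = 6, s(t(5)) = s(3) = 3, s(t(6)) = s(9) = 2, s(t(7)) = s(7) = 5, s(t(8)) = s(4) = 8, s(t(9)) = s(5) = 7.
Hence s ∘ t = [9 1 4 6 3 2 5 8 7].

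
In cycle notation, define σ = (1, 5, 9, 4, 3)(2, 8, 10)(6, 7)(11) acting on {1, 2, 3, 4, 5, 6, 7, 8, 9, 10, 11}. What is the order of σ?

The cycle type of σ is (5, 3, 2, 1).
The order of σ is the least common multiple of its cycle lengths: lcm(5, 3, 2) = 30.

30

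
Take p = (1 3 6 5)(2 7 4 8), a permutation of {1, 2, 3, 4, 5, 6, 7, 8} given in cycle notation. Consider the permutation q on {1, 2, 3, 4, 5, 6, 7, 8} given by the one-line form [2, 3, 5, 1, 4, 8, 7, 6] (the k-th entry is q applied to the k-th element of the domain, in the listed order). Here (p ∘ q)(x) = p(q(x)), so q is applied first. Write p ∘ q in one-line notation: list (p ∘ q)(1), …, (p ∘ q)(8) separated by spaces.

7 6 1 3 8 2 4 5

(p ∘ q)(x) = p(q(x)). Computing each image: p(q(1)) = p(2) = 7, p(q(2)) = p(3) = 6, p(q(3)) = p(5) = 1, p(q(4)) = p(1) = 3, p(q(5)) = p(4) = 8, p(q(6)) = p(8) = 2, p(q(7)) = p(7) = 4, p(q(8)) = p(6) = 5.
Hence p ∘ q = [7 6 1 3 8 2 4 5].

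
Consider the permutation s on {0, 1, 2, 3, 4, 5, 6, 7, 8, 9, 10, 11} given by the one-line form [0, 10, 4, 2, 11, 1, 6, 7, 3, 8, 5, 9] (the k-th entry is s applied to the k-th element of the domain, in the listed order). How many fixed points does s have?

3

The fixed points (elements with s(x) = x) are {0, 6, 7}, so there are 3.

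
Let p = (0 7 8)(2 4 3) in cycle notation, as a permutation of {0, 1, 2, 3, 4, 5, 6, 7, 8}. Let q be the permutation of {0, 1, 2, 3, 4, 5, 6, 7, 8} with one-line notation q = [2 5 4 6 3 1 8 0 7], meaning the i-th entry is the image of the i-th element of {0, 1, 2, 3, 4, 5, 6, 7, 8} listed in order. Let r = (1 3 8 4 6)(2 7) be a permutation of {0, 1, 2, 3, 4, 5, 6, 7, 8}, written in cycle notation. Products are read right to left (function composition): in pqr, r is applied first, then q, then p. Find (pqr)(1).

Chase 1: r(1) = 3; q(3) = 6; p(6) = 6. Hence (pqr)(1) = 6.

6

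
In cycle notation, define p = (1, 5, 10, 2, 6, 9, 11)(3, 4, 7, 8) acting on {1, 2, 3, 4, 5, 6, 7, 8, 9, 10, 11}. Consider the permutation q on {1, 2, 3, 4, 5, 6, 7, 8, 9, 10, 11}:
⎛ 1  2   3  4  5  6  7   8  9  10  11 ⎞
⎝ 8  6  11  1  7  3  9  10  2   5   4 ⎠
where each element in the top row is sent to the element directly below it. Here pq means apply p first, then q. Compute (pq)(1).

7

First apply p: p(1) = 5, then q(5) = 7. Thus (pq)(1) = 7.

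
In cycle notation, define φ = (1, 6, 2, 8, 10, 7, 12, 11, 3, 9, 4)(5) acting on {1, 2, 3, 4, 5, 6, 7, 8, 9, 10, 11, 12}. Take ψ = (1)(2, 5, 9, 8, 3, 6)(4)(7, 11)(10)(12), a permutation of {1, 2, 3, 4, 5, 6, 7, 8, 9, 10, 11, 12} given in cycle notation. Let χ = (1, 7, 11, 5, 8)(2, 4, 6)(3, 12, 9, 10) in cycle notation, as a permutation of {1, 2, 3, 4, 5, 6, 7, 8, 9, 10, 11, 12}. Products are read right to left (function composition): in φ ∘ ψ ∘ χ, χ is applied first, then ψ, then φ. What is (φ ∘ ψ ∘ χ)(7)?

12

Chase 7: χ(7) = 11; ψ(11) = 7; φ(7) = 12. Hence (φ ∘ ψ ∘ χ)(7) = 12.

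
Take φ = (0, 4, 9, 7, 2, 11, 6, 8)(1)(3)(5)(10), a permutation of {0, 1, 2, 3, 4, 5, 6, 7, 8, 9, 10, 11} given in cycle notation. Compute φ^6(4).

4 lies in the 8-cycle (0, 4, 9, 7, 2, 11, 6, 8).
Stepping 6 places around the cycle: 4 → 9 → 7 → 2 → 11 → 6 → 8.

8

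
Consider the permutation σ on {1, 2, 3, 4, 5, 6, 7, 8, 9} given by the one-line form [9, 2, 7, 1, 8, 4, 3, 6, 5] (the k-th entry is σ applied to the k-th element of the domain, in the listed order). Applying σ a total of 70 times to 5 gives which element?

1

Tracing 5 → 8 → … returns to 5 after 6 steps, so 5 lies in a 6-cycle (1 9 5 8 6 4).
Since the cycle has length 6, σ^70 acts on it the same as σ^4 (70 mod 6 = 4).
Advancing 4 steps from 5: 5 → 8 → 6 → 4 → 1.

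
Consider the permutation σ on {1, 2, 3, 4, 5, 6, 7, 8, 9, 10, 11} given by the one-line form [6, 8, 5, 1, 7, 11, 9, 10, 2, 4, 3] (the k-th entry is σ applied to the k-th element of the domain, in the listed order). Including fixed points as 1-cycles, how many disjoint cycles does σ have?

The cycle decomposition is (1, 6, 11, 3, 5, 7, 9, 2, 8, 10, 4), which has 1 cycle (counting 1-cycles).

1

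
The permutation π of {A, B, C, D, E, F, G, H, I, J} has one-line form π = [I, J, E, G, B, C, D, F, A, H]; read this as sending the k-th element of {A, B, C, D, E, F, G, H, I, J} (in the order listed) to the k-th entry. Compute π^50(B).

Tracing B → J → … returns to B after 6 steps, so B lies in a 6-cycle (B J H F C E).
Since the cycle has length 6, π^50 acts on it the same as π^2 (50 mod 6 = 2).
Stepping 2 places around the cycle: B → J → H.

H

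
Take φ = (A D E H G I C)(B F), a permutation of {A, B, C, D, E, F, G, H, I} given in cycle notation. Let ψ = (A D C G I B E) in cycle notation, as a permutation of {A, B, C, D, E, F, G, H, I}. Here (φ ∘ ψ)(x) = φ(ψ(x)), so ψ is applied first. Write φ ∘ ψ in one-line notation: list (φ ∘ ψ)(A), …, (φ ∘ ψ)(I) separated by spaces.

(φ ∘ ψ)(x) = φ(ψ(x)). Computing each image: φ(ψ(A)) = φ(D) = E, φ(ψ(B)) = φ(E) = H, φ(ψ(C)) = φ(G) = I, φ(ψ(D)) = φ(C) = A, φ(ψ(E)) = φ(A) = D, φ(ψ(F)) = φ(F) = B, φ(ψ(G)) = φ(I) = C, φ(ψ(H)) = φ(H) = G, φ(ψ(I)) = φ(B) = F.
Hence φ ∘ ψ = [E H I A D B C G F].

E H I A D B C G F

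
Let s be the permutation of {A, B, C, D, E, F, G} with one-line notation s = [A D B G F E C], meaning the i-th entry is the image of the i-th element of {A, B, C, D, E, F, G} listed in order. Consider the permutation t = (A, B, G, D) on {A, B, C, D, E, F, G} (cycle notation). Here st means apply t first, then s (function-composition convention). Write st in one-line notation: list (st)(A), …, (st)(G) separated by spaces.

(st)(x) = s(t(x)). Computing each image: s(t(A)) = s(B) = D, s(t(B)) = s(G) = C, s(t(C)) = s(C) = B, s(t(D)) = s(A) = A, s(t(E)) = s(E) = F, s(t(F)) = s(F) = E, s(t(G)) = s(D) = G.
Hence st = [D C B A F E G].

D C B A F E G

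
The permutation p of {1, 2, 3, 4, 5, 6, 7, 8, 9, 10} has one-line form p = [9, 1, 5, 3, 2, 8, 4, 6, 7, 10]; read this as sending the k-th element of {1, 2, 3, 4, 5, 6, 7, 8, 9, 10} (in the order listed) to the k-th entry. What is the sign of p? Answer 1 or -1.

-1

In disjoint-cycle form the cycle lengths are 7, 2, 1.
A cycle of length ℓ contributes ℓ−1 transpositions, so p is a product of 6 + 1 = 7 transpositions — odd.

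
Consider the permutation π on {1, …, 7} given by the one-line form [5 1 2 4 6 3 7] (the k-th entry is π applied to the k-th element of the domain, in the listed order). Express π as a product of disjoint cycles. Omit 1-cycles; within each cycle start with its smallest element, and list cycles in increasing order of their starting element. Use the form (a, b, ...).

(1, 5, 6, 3, 2)

Start at 1 and follow images: 1 → 5 → 6 → 3 → 2 → 1, giving the cycle (1, 5, 6, 3, 2).
Repeating from the next unused element and collecting all non-trivial cycles gives (1, 5, 6, 3, 2).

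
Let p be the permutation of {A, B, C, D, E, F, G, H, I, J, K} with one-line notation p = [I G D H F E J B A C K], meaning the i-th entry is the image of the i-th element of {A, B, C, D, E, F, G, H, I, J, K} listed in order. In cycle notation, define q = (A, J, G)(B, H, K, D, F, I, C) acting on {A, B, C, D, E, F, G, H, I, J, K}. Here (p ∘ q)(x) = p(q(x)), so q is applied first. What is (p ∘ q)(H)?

(p ∘ q)(H) = p(q(H)). q(H) = K, then p(K) = K. So (p ∘ q)(H) = K.

K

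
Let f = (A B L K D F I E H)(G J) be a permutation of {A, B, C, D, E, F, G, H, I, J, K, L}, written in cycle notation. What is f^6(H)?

F

H lies in the 9-cycle (A B L K D F I E H).
Advancing 6 steps from H: H → A → B → L → K → D → F.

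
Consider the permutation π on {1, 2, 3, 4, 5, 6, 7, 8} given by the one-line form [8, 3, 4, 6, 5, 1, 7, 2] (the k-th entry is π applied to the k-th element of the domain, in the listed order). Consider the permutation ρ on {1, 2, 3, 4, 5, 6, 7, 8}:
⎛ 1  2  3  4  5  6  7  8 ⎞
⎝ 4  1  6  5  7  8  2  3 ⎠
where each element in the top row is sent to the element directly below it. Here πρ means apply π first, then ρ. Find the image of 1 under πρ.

3

(πρ)(1) = ρ(π(1)). π(1) = 8, then ρ(8) = 3. So (πρ)(1) = 3.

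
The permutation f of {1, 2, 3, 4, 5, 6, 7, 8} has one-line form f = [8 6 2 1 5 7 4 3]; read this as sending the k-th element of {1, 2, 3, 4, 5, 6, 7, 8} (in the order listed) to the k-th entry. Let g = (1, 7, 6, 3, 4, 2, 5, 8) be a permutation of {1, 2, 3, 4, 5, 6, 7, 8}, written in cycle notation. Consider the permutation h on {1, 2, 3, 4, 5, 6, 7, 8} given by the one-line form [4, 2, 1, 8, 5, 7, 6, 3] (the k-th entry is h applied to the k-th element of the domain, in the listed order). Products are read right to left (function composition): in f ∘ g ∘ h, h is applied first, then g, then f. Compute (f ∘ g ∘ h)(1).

(f ∘ g ∘ h)(1) = f(g(h(1))). h(1) = 4, then g(4) = 2, then f(2) = 6, so the result is 6.

6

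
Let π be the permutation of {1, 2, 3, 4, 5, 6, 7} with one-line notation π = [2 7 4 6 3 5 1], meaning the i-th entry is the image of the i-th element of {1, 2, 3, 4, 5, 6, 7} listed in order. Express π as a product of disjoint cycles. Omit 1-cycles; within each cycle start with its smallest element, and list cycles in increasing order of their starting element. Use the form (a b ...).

(1 2 7)(3 4 6 5)

Iterating π from 1 gives 1 → 2 → 7 → 1; that is the 3-cycle (1 2 7).
Continuing from each remaining unvisited element yields (1 2 7)(3 4 6 5).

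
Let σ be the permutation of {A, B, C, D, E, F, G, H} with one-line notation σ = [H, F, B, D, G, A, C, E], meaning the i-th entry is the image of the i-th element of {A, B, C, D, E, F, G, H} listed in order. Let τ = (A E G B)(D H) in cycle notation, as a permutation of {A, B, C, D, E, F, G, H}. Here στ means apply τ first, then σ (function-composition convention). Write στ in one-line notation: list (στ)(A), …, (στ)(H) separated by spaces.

G H B E C A F D

(στ)(x) = σ(τ(x)). Computing each image: σ(τ(A)) = σ(E) = G, σ(τ(B)) = σ(A) = H, σ(τ(C)) = σ(C) = B, σ(τ(D)) = σ(H) = E, σ(τ(E)) = σ(G) = C, σ(τ(F)) = σ(F) = A, σ(τ(G)) = σ(B) = F, σ(τ(H)) = σ(D) = D.
Hence στ = [G H B E C A F D].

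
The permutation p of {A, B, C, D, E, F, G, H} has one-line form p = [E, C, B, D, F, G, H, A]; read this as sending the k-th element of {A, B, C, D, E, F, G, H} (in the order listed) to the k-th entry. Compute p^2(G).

A

Tracing G → H → … returns to G after 5 steps, so G lies in a 5-cycle (A E F G H).
Advancing 2 steps from G: G → H → A.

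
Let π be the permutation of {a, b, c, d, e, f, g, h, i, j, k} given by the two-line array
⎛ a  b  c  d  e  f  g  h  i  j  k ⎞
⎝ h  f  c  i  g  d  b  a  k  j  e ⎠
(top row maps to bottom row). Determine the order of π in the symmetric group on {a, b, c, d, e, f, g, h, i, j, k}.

Writing π as disjoint cycles, the cycle lengths are 7, 2, 1, 1.
Since disjoint cycles commute, ord(π) = lcm(7, 2) = 14.

14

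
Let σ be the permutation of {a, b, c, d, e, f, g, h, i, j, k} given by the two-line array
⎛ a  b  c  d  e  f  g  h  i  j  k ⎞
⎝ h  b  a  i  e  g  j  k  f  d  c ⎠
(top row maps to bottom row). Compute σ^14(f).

Tracing f → g → … returns to f after 5 steps, so f lies in a 5-cycle (d, i, f, g, j).
On a 5-cycle, σ^5 is the identity, so σ^14 = σ^4 there (14 ≡ 4 mod 5).
Stepping 4 places around the cycle: f → g → j → d → i.

i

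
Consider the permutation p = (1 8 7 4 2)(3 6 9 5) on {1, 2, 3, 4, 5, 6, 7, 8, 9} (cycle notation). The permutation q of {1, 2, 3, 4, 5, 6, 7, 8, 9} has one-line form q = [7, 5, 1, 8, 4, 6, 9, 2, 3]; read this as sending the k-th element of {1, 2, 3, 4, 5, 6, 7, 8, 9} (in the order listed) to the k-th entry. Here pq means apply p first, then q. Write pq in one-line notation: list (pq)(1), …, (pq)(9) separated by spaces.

Chase each element through p then q: 1 → 8 → 2; 2 → 1 → 7; 3 → 6 → 6; 4 → 2 → 5; 5 → 3 → 1; 6 → 9 → 3; 7 → 4 → 8; 8 → 7 → 9; 9 → 5 → 4.
So pq in one-line form is 2 7 6 5 1 3 8 9 4.

2 7 6 5 1 3 8 9 4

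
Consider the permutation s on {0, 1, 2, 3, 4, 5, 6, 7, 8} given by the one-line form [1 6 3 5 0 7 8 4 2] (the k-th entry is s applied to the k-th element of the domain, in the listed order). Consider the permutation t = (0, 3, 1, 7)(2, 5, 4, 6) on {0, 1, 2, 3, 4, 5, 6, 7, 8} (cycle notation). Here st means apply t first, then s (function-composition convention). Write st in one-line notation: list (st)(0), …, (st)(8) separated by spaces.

5 4 7 6 8 0 3 1 2

(st)(x) = s(t(x)). Computing each image: s(t(0)) = s(3) = 5, s(t(1)) = s(7) = 4, s(t(2)) = s(5) = 7, s(t(3)) = s(1) = 6, s(t(4)) = s(6) = 8, s(t(5)) = s(4) = 0, s(t(6)) = s(2) = 3, s(t(7)) = s(0) = 1, s(t(8)) = s(8) = 2.
Hence st = [5 4 7 6 8 0 3 1 2].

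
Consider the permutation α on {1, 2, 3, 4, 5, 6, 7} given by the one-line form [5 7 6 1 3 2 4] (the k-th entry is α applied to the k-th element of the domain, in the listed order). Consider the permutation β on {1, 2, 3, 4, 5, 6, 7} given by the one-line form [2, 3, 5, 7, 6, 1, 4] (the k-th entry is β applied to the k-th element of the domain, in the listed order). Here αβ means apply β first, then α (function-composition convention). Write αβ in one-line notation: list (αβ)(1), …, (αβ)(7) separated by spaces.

7 6 3 4 2 5 1

(αβ)(x) = α(β(x)). Computing each image: α(β(1)) = α(2) = 7, α(β(2)) = α(3) = 6, α(β(3)) = α(5) = 3, α(β(4)) = α(7) = 4, α(β(5)) = α(6) = 2, α(β(6)) = α(1) = 5, α(β(7)) = α(4) = 1.
Hence αβ = [7 6 3 4 2 5 1].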